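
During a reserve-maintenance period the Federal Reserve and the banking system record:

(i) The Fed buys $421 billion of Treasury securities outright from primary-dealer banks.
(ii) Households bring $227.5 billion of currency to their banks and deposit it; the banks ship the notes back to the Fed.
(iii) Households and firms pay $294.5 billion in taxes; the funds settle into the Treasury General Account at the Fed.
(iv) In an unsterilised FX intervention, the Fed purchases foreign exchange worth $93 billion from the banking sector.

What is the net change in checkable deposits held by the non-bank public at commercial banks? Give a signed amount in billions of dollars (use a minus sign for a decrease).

-$67 billion

OMO purchase (from banks) $421 billion: the counterparty is a bank, so public deposits are unchanged → 0.
Currency deposit $227.5 billion: non-bank counterparties' bank balances rise → +$227.5B.
Government account inflow $294.5 billion: non-bank counterparties' bank balances fall → −$294.5B.
FX purchase $93 billion: the counterparty is a bank, so public deposits are unchanged → 0.
Net: 0 + 227.5 − 294.5 + 0 = -$67 billion.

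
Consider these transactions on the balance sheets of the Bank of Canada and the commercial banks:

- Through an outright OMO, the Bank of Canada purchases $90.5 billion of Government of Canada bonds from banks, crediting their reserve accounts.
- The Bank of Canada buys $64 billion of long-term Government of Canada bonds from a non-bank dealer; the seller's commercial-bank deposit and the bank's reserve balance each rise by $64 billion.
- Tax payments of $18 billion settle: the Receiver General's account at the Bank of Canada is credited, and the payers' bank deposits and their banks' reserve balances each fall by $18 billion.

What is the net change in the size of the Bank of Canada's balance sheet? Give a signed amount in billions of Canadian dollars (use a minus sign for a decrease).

OMO purchase (from banks) $90.5 billion: a Bank of Canada asset is acquired → +$90.5B.
Asset purchase (from non-banks) $64 billion: a Bank of Canada asset is acquired → +$64B.
Government account inflow $18 billion: only the composition of liabilities changes → 0.
Net: 90.5 + 64 + 0 = +$154.5 billion.

+$154.5 billion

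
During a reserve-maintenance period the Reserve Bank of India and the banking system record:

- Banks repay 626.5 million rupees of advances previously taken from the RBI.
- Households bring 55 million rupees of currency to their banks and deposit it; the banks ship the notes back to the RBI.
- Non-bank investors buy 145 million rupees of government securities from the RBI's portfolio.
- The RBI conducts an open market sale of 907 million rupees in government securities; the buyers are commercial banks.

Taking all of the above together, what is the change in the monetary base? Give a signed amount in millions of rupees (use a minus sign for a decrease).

Discount-window repayment 626.5 million rupees: RBI balance sheet contracts → −626.5M.
Currency deposit 55 million rupees: just a shift between currency and reserves — both are base money → 0.
Asset sale (to non-banks) 145 million rupees: RBI balance sheet contracts → −145M.
OMO sale (to banks) 907 million rupees: RBI balance sheet contracts → −907M.
Net: −626.5 + 0 − 145 − 907 = -1678.5 million.

-1678.5 million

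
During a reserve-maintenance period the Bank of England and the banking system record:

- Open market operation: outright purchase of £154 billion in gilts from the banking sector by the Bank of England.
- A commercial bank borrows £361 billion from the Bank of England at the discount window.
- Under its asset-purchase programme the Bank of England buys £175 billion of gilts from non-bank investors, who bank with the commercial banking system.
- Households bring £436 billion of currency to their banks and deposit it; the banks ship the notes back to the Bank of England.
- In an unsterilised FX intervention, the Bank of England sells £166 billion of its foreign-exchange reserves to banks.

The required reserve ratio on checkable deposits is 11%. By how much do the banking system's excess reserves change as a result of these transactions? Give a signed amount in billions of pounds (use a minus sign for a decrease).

+£892.79 billion

OMO purchase (from banks) £154 billion: reserves +£154B, deposits 0.
Discount-window loan £361 billion: reserves +£361B, deposits 0.
Asset purchase (from non-banks) £175 billion: reserves +£175B, deposits +£175B.
Currency deposit £436 billion: reserves +£436B, deposits +£436B.
FX sale £166 billion: reserves −£166B, deposits 0.
Totals: Δreserves = +£960B, Δdeposits = +£611B.
Δrequired reserves = 11% × +£611B = +£67.21B.
Δexcess reserves = Δreserves − Δrequired = +£960B − (+£67.21B) = +£892.79 billion.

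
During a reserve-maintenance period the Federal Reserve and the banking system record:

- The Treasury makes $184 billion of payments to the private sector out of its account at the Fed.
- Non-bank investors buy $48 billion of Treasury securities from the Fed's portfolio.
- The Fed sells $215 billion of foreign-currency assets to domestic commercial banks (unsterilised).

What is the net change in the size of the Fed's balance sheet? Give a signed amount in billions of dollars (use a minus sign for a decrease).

Fed balance sheet:
  Assets:      Securities −$48B, Foreign assets −$215B
  Liabilities: Bank reserves −$79B, Government deposits −$184B
Commercial banking system:
  Assets:      Reserves at CB −$79B, Foreign assets +$215B
  Liabilities: Checkable deposits +$136B
Change in total Fed assets = -$263 billion.

-$263 billion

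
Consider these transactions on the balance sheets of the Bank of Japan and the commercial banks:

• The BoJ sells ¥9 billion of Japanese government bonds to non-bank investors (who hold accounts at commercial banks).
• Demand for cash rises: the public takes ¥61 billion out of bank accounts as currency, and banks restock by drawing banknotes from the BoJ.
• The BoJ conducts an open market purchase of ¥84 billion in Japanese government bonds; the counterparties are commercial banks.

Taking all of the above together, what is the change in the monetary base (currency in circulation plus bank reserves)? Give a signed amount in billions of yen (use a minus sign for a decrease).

+¥75 billion

BoJ balance sheet:
  Assets:      Securities +¥75B
  Liabilities: Bank reserves +¥14B, Currency in circulation +¥61B
Commercial banking system:
  Assets:      Reserves at CB +¥14B, Securities −¥84B
  Liabilities: Checkable deposits −¥70B
Monetary base = currency + reserves: +¥61B + (+¥14B) = +¥75 billion.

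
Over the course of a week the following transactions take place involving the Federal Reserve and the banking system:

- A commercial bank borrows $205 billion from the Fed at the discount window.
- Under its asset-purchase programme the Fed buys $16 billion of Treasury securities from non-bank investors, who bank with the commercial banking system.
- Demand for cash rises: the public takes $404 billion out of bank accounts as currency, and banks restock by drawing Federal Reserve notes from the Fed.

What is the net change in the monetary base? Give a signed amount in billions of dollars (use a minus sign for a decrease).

+$221 billion

Fed balance sheet:
  Assets:      Securities +$16B, Loans to banks +$205B
  Liabilities: Bank reserves −$183B, Currency in circulation +$404B
Commercial banking system:
  Assets:      Reserves at CB −$183B
  Liabilities: Checkable deposits −$388B, Borrowings from CB +$205B
Monetary base = currency + reserves: +$404B + (−$183B) = +$221 billion.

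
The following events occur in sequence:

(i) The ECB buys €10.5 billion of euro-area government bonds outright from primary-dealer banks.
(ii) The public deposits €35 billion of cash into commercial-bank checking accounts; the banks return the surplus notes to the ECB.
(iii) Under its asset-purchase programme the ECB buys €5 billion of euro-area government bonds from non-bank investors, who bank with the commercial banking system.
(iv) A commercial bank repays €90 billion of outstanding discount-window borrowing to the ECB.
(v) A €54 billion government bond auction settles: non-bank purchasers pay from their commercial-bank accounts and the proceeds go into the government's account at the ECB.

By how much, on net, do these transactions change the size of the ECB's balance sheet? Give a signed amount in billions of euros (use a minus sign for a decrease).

ECB balance sheet:
  Assets:      Securities +€15.5B, Loans to banks −€90B
  Liabilities: Bank reserves −€93.5B, Currency in circulation −€35B, Government deposits +€54B
Change in total ECB assets = -€74.5 billion.

-€74.5 billion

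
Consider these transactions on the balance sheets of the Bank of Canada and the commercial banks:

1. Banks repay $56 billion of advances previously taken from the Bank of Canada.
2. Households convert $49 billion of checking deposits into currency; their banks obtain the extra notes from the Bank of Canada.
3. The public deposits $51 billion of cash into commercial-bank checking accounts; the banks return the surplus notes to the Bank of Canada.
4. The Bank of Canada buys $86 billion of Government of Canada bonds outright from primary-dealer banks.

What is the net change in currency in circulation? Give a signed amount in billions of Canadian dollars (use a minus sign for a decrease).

-$2 billion

Bank of Canada balance sheet:
  Assets:      Securities +$86B, Loans to banks −$56B
  Liabilities: Bank reserves +$32B, Currency in circulation −$2B
Commercial banking system:
  Assets:      Reserves at CB +$32B, Securities −$86B
  Liabilities: Checkable deposits +$2B, Borrowings from CB −$56B
So the change in currency in circulation is -$2 billion.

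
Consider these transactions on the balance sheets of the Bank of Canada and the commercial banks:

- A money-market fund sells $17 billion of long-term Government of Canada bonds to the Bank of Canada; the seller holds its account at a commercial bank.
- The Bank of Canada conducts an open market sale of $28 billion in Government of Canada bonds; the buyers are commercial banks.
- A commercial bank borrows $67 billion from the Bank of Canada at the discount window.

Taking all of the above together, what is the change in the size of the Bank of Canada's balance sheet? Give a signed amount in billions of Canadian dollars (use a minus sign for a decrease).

+$56 billion

Bank of Canada balance sheet:
  Assets:      Securities −$11B, Loans to banks +$67B
  Liabilities: Bank reserves +$56B
Change in total Bank of Canada assets = +$56 billion.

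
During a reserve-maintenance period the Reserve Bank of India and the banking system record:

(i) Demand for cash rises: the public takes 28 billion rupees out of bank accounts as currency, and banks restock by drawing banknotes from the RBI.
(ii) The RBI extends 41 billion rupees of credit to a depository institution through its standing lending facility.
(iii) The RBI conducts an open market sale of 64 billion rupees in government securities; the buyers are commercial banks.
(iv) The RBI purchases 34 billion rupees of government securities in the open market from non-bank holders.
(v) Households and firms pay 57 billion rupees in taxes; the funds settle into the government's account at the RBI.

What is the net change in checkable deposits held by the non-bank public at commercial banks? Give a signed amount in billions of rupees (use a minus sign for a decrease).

RBI balance sheet:
  Assets:      Securities −30B, Loans to banks +41B
  Liabilities: Bank reserves −74B, Currency in circulation +28B, Government deposits +57B
Commercial banking system:
  Assets:      Reserves at CB −74B, Securities +64B
  Liabilities: Checkable deposits −51B, Borrowings from CB +41B
So the change in checkable deposits held by the non-bank public at commercial banks is -51 billion.

-51 billion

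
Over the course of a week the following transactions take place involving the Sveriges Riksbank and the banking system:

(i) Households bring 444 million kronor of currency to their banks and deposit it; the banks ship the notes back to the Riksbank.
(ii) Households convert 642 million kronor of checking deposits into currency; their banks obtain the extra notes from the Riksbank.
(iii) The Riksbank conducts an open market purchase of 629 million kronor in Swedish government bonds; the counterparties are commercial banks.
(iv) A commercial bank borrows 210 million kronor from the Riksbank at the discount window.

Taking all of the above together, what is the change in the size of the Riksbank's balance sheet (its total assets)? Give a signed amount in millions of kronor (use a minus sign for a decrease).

Currency deposit 444 million kronor: only the composition of liabilities changes → 0.
Currency withdrawal 642 million kronor: only the composition of liabilities changes → 0.
OMO purchase (from banks) 629 million kronor: a Riksbank asset is acquired → +629M.
Discount-window loan 210 million kronor: a Riksbank asset is acquired → +210M.
Net: 0 + 0 + 629 + 210 = +839 million.

+839 million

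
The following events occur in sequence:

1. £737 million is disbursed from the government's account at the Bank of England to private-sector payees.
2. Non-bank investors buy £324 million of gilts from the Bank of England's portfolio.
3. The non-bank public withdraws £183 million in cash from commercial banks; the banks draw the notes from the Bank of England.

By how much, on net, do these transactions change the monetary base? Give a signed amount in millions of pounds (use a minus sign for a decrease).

Bank of England balance sheet:
  Assets:      Securities −£324M
  Liabilities: Bank reserves +£230M, Currency in circulation +£183M, Government deposits −£737M
Commercial banking system:
  Assets:      Reserves at CB +£230M
  Liabilities: Checkable deposits +£230M
Monetary base = currency + reserves: +£183M + (+£230M) = +£413 million.

+£413 million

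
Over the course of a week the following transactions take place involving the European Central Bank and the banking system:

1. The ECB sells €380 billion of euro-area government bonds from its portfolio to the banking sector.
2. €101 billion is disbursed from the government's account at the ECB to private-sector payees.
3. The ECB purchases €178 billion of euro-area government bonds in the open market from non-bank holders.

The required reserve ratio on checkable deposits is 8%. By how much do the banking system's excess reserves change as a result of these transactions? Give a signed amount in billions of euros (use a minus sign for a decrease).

OMO sale (to banks) €380 billion: reserves −€380B, deposits 0.
Government spending €101 billion: reserves +€101B, deposits +€101B.
Asset purchase (from non-banks) €178 billion: reserves +€178B, deposits +€178B.
Totals: Δreserves = −€101B, Δdeposits = +€279B.
Δrequired reserves = 8% × +€279B = +€22.32B.
Δexcess reserves = Δreserves − Δrequired = −€101B − (+€22.32B) = -€123.32 billion.

-€123.32 billion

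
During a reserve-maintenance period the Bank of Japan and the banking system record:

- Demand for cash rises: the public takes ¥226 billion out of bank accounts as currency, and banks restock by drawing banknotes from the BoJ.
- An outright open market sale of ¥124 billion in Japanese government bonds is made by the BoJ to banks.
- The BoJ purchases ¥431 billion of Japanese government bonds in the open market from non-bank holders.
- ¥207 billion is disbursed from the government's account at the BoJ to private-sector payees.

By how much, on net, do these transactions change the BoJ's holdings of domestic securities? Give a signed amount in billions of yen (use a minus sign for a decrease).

BoJ balance sheet:
  Assets:      Securities +¥307B
  Liabilities: Bank reserves +¥288B, Currency in circulation +¥226B, Government deposits −¥207B
So the change in the BoJ's holdings of domestic securities is +¥307 billion.

+¥307 billion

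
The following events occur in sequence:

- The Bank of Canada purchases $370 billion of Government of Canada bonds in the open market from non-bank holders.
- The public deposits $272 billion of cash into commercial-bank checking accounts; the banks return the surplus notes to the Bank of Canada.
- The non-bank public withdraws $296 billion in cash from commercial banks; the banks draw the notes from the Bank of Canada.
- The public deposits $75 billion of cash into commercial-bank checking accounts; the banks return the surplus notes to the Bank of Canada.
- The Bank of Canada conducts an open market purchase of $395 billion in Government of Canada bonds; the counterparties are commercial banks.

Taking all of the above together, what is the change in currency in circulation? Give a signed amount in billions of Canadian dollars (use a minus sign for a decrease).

Asset purchase (from non-banks) $370 billion: no currency enters or leaves circulation → 0.
Currency deposit $272 billion: notes return to the central bank → −$272B.
Currency withdrawal $296 billion: notes leave the central bank → +$296B.
Currency deposit $75 billion: notes return to the central bank → −$75B.
OMO purchase (from banks) $395 billion: no currency enters or leaves circulation → 0.
Net: 0 − 272 + 296 − 75 + 0 = -$51 billion.

-$51 billion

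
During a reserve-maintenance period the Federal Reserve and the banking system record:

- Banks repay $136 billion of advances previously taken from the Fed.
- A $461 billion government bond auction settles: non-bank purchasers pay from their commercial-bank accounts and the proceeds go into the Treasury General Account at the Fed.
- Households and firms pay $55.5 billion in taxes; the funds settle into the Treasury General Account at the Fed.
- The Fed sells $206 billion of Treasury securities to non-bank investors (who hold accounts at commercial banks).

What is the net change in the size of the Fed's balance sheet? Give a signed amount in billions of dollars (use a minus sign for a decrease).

Discount-window repayment $136 billion: a Fed asset is shed → −$136B.
Government account inflow $461 billion: only the composition of liabilities changes → 0.
Government account inflow $55.5 billion: only the composition of liabilities changes → 0.
Asset sale (to non-banks) $206 billion: a Fed asset is shed → −$206B.
Net: −136 + 0 + 0 − 206 = -$342 billion.

-$342 billion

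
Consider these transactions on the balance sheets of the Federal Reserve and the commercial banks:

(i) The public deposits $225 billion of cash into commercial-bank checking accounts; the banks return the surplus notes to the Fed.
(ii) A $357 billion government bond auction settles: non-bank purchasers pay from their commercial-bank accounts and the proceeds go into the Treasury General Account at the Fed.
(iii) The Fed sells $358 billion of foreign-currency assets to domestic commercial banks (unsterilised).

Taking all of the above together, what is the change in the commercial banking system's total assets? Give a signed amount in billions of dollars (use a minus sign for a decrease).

-$132 billion

Fed balance sheet:
  Assets:      Foreign assets −$358B
  Liabilities: Bank reserves −$490B, Currency in circulation −$225B, Government deposits +$357B
Commercial banking system:
  Assets:      Reserves at CB −$490B, Foreign assets +$358B
  Liabilities: Checkable deposits −$132B
Change in total bank assets = -$132 billion.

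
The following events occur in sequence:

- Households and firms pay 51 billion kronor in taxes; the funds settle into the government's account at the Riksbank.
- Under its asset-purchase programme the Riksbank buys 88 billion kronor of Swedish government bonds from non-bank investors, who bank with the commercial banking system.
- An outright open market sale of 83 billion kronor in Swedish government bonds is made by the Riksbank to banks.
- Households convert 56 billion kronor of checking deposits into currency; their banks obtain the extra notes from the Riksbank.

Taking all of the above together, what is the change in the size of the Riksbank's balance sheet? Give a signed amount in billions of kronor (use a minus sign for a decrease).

+5 billion

Government account inflow 51 billion kronor: only the composition of liabilities changes → 0.
Asset purchase (from non-banks) 88 billion kronor: a Riksbank asset is acquired → +88B.
OMO sale (to banks) 83 billion kronor: a Riksbank asset is shed → −83B.
Currency withdrawal 56 billion kronor: only the composition of liabilities changes → 0.
Net: 0 + 88 − 83 + 0 = +5 billion.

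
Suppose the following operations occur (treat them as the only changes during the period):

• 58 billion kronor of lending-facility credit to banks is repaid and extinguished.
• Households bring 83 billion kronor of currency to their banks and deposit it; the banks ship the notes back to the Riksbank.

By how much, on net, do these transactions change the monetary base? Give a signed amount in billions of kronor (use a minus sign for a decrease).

Discount-window repayment 58 billion kronor: Riksbank balance sheet contracts → −58B.
Currency deposit 83 billion kronor: just a shift between currency and reserves — both are base money → 0.
Net: −58 + 0 = -58 billion.

-58 billion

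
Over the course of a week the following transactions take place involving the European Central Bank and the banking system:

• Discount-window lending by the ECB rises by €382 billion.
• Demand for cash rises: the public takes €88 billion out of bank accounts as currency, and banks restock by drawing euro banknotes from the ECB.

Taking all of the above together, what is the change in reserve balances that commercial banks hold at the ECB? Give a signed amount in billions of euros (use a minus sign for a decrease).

+€294 billion

ECB balance sheet:
  Assets:      Loans to banks +€382B
  Liabilities: Bank reserves +€294B, Currency in circulation +€88B
So the change in reserve balances that commercial banks hold at the ECB is +€294 billion.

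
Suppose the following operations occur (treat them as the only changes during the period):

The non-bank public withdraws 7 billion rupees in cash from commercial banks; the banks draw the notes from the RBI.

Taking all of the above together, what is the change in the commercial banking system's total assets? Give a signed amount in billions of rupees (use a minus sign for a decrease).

-7 billion

Currency withdrawal 7 billion rupees: bank balance sheets shrink → −7B.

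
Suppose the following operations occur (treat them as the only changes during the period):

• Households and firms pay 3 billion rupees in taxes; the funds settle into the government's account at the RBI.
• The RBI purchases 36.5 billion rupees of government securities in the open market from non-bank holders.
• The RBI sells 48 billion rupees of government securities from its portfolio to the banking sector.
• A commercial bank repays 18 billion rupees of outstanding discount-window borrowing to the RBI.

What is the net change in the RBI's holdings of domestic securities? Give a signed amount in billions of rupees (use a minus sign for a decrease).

Government account inflow 3 billion rupees: the RBI's securities portfolio is untouched → 0.
Asset purchase (from non-banks) 36.5 billion rupees: securities added to the RBI's portfolio → +36.5B.
OMO sale (to banks) 48 billion rupees: securities removed from the RBI's portfolio → −48B.
Discount-window repayment 18 billion rupees: the RBI's securities portfolio is untouched → 0.
Net: 0 + 36.5 − 48 + 0 = -11.5 billion.

-11.5 billion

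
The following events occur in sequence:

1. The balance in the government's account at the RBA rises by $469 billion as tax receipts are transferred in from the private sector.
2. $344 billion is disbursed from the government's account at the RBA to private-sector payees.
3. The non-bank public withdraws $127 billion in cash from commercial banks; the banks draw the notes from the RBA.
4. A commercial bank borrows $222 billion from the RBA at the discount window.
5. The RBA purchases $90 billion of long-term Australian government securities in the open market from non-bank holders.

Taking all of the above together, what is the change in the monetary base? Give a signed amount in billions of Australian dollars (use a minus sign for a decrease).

RBA balance sheet:
  Assets:      Securities +$90B, Loans to banks +$222B
  Liabilities: Bank reserves +$60B, Currency in circulation +$127B, Government deposits +$125B
Commercial banking system:
  Assets:      Reserves at CB +$60B
  Liabilities: Checkable deposits −$162B, Borrowings from CB +$222B
Monetary base = currency + reserves: +$127B + (+$60B) = +$187 billion.

+$187 billion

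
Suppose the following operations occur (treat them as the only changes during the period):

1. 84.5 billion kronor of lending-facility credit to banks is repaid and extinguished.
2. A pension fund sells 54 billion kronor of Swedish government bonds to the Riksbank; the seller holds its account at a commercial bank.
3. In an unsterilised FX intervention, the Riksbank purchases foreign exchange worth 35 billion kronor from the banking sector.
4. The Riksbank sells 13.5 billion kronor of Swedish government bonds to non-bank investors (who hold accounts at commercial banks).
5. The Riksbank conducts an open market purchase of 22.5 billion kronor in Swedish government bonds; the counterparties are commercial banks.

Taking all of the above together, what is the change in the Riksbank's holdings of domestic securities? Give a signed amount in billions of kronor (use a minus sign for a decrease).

Riksbank balance sheet:
  Assets:      Securities +63B, Loans to banks −84.5B, Foreign assets +35B
  Liabilities: Bank reserves +13.5B
Commercial banking system:
  Assets:      Reserves at CB +13.5B, Securities −22.5B, Foreign assets −35B
  Liabilities: Checkable deposits +40.5B, Borrowings from CB −84.5B
So the change in the Riksbank's holdings of domestic securities is +63 billion.

+63 billion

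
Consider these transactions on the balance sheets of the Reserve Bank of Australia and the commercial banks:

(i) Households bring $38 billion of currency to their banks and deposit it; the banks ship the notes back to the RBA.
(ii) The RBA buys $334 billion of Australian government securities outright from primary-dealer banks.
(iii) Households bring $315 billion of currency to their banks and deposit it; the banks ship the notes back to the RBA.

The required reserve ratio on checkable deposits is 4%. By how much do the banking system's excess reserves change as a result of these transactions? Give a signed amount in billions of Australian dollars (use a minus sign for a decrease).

Currency deposit $38 billion: reserves +$38B, deposits +$38B.
OMO purchase (from banks) $334 billion: reserves +$334B, deposits 0.
Currency deposit $315 billion: reserves +$315B, deposits +$315B.
Totals: Δreserves = +$687B, Δdeposits = +$353B.
Δrequired reserves = 4% × +$353B = +$14.12B.
Δexcess reserves = Δreserves − Δrequired = +$687B − (+$14.12B) = +$672.88 billion.

+$672.88 billion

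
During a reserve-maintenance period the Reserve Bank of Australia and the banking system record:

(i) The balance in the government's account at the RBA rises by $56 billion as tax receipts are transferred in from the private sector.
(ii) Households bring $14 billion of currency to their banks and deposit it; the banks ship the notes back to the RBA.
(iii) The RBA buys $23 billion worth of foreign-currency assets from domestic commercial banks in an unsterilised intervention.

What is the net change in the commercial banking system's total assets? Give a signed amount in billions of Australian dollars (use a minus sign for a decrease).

Government account inflow $56 billion: bank balance sheets shrink → −$56B.
Currency deposit $14 billion: bank balance sheets expand → +$14B.
FX purchase $23 billion: just an asset swap on bank balance sheets → 0.
Net: −56 + 14 + 0 = -$42 billion.

-$42 billion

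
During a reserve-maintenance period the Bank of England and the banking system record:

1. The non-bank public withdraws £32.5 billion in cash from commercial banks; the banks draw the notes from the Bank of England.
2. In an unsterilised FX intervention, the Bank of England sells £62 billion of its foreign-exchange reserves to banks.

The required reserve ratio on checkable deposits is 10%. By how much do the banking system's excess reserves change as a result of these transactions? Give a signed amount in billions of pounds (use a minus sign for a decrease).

Currency withdrawal £32.5 billion: reserves −£32.5B, deposits −£32.5B.
FX sale £62 billion: reserves −£62B, deposits 0.
Totals: Δreserves = −£94.5B, Δdeposits = −£32.5B.
Δrequired reserves = 10% × −£32.5B = −£3.25B.
Δexcess reserves = Δreserves − Δrequired = −£94.5B − (−£3.25B) = -£91.25 billion.

-£91.25 billion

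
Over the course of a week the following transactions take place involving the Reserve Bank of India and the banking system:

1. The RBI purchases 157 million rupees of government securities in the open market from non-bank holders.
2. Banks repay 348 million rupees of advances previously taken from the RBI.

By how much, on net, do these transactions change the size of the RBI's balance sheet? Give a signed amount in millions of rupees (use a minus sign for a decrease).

-191 million

RBI balance sheet:
  Assets:      Securities +157M, Loans to banks −348M
  Liabilities: Bank reserves −191M
Change in total RBI assets = -191 million.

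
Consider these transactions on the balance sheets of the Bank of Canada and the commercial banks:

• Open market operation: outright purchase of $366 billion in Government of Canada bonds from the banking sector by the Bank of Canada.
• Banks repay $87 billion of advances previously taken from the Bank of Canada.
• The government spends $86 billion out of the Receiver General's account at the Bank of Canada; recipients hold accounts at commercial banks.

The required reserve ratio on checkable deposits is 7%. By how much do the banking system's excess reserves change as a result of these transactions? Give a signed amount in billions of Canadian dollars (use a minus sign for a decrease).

OMO purchase (from banks) $366 billion: reserves +$366B, deposits 0.
Discount-window repayment $87 billion: reserves −$87B, deposits 0.
Government spending $86 billion: reserves +$86B, deposits +$86B.
Totals: Δreserves = +$365B, Δdeposits = +$86B.
Δrequired reserves = 7% × +$86B = +$6.02B.
Δexcess reserves = Δreserves − Δrequired = +$365B − (+$6.02B) = +$358.98 billion.

+$358.98 billion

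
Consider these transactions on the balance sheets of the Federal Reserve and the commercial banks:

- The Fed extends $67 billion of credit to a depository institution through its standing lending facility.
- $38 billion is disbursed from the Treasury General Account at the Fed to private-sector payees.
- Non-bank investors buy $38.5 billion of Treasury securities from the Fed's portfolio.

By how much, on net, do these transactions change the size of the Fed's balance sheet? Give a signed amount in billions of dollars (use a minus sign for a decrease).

+$28.5 billion

Fed balance sheet:
  Assets:      Securities −$38.5B, Loans to banks +$67B
  Liabilities: Bank reserves +$66.5B, Government deposits −$38B
Change in total Fed assets = +$28.5 billion.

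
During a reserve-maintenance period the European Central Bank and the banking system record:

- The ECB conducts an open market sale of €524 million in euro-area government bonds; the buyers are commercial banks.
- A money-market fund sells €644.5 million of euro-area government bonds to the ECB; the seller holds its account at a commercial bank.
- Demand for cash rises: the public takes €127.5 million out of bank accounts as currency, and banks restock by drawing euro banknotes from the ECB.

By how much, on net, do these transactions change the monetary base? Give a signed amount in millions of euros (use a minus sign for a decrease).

OMO sale (to banks) €524 million: ECB balance sheet contracts → −€524M.
Asset purchase (from non-banks) €644.5 million: ECB balance sheet expands → +€644.5M.
Currency withdrawal €127.5 million: just a shift between currency and reserves — both are base money → 0.
Net: −524 + 644.5 + 0 = +€120.5 million.

+€120.5 million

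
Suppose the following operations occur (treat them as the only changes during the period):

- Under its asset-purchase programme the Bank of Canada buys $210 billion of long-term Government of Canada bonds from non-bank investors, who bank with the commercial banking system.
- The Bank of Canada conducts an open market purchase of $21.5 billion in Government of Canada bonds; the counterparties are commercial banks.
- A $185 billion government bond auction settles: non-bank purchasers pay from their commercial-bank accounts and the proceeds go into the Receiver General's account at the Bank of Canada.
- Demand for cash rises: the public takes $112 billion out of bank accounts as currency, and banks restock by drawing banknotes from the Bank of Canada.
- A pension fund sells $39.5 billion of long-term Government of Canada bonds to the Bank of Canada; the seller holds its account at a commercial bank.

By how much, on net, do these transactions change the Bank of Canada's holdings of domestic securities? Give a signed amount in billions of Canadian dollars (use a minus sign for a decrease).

+$271 billion

Asset purchase (from non-banks) $210 billion: securities added to the Bank of Canada's portfolio → +$210B.
OMO purchase (from banks) $21.5 billion: securities added to the Bank of Canada's portfolio → +$21.5B.
Government account inflow $185 billion: the Bank of Canada's securities portfolio is untouched → 0.
Currency withdrawal $112 billion: the Bank of Canada's securities portfolio is untouched → 0.
Asset purchase (from non-banks) $39.5 billion: securities added to the Bank of Canada's portfolio → +$39.5B.
Net: 210 + 21.5 + 0 + 0 + 39.5 = +$271 billion.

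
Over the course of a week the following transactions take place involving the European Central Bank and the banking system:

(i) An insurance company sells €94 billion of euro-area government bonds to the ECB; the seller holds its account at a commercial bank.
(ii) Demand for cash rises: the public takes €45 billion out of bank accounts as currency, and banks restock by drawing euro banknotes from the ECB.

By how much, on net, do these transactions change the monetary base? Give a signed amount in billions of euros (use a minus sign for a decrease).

+€94 billion

ECB balance sheet:
  Assets:      Securities +€94B
  Liabilities: Bank reserves +€49B, Currency in circulation +€45B
Commercial banking system:
  Assets:      Reserves at CB +€49B
  Liabilities: Checkable deposits +€49B
Monetary base = currency + reserves: +€45B + (+€49B) = +€94 billion.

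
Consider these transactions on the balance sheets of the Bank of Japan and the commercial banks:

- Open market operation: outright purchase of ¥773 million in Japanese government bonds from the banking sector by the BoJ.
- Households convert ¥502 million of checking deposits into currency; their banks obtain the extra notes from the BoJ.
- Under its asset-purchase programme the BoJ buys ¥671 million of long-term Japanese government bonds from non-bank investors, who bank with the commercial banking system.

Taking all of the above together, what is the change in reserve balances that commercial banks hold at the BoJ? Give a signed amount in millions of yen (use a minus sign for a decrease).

OMO purchase (from banks) ¥773 million: the BoJ pays by crediting reserve accounts → +¥773M.
Currency withdrawal ¥502 million: banks swap reserves for currency → −¥502M.
Asset purchase (from non-banks) ¥671 million: the BoJ pays by crediting reserve accounts → +¥671M.
Net: 773 − 502 + 671 = +¥942 million.

+¥942 million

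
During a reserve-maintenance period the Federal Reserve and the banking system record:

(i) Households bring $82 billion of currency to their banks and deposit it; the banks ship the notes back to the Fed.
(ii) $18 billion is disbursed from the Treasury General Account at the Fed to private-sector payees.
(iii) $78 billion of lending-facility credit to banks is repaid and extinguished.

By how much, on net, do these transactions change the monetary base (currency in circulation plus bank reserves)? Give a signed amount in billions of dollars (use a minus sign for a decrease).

-$60 billion

Fed balance sheet:
  Assets:      Loans to banks −$78B
  Liabilities: Bank reserves +$22B, Currency in circulation −$82B, Government deposits −$18B
Commercial banking system:
  Assets:      Reserves at CB +$22B
  Liabilities: Checkable deposits +$100B, Borrowings from CB −$78B
Monetary base = currency + reserves: −$82B + (+$22B) = -$60 billion.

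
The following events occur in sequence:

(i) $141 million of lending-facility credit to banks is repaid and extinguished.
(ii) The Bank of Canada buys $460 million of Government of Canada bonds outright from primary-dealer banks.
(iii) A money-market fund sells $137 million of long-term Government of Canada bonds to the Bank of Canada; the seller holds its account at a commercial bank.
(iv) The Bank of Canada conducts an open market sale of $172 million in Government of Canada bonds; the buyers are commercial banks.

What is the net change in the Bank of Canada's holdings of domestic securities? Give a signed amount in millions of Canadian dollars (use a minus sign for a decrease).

Bank of Canada balance sheet:
  Assets:      Securities +$425M, Loans to banks −$141M
  Liabilities: Bank reserves +$284M
So the change in the Bank of Canada's holdings of domestic securities is +$425 million.

+$425 million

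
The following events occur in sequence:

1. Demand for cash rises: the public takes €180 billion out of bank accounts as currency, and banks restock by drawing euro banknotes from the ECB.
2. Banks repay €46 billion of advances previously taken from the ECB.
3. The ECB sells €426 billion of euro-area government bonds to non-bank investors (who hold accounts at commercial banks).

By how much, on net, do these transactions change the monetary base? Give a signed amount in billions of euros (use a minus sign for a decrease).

-€472 billion

Currency withdrawal €180 billion: just a shift between currency and reserves — both are base money → 0.
Discount-window repayment €46 billion: ECB balance sheet contracts → −€46B.
Asset sale (to non-banks) €426 billion: ECB balance sheet contracts → −€426B.
Net: 0 − 46 − 426 = -€472 billion.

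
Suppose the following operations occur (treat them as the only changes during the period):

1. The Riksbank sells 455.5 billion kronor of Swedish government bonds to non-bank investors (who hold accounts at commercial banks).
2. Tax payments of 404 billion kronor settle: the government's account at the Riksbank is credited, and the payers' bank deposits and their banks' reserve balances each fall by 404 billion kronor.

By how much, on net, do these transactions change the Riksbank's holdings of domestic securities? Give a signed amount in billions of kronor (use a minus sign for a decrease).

-455.5 billion

Asset sale (to non-banks) 455.5 billion kronor: securities removed from the Riksbank's portfolio → −455.5B.
Government account inflow 404 billion kronor: the Riksbank's securities portfolio is untouched → 0.
Net: −455.5 + 0 = -455.5 billion.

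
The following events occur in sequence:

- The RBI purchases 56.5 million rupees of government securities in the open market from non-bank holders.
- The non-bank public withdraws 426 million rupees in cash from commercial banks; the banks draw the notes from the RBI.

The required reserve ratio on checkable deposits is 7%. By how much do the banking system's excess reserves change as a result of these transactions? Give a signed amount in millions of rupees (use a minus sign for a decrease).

-343.635 million

Asset purchase (from non-banks) 56.5 million rupees: reserves +56.5M, deposits +56.5M.
Currency withdrawal 426 million rupees: reserves −426M, deposits −426M.
Totals: Δreserves = −369.5M, Δdeposits = −369.5M.
Δrequired reserves = 7% × −369.5M = −25.865M.
Δexcess reserves = Δreserves − Δrequired = −369.5M − (−25.865M) = -343.635 million.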